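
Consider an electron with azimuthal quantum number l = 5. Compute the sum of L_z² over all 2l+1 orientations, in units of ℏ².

Σ(L_z)² = 110 ℏ²

The allowed m_l values are -5, -4, -3, -2, -1, 0, 1, 2, 3, 4, 5.
Σ m_l² = l(l+1)(2l+1)/3 = 5·6·11/3 = 110.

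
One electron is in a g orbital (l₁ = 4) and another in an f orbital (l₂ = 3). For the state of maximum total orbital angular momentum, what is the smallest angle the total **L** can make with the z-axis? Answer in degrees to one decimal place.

θ_min ≈ 20.7°

L runs from |4 − 3| = 1 to 4 + 3 = 7.
L ∈ {1, 2, 3, 4, 5, 6, 7}.
The maximum is L = 7, with |L_tot| = ℏ√(7·8) = 2√14 ℏ.
The minimum angle with z is arccos(7/√56) ≈ 20.7°.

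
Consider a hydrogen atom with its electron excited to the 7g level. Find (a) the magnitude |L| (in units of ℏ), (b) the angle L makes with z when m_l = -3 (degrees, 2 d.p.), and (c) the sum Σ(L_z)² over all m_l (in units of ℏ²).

|L| = 2√5 ℏ ≈ 4.472ℏ; θ(m_l=-3) ≈ 132.13°; Σ(L_z)² = 60 ℏ²

The 7g level has l = 4.
|L| = ℏ√(4·5) = 2√5 ℏ ≈ 4.472ℏ.
For m_l = -3: cos θ = -3/√20, θ ≈ 132.13°.
Σ m_l² = 60, so Σ(L_z)² = 60 ℏ².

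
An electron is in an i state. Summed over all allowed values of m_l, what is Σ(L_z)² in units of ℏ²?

Σ(L_z)² = 182 ℏ²

I corresponds to l = 6.
m_l runs from −6 to 6, i.e. {-6, -5, -4, -3, -2, -1, 0, 1, 2, 3, 4, 5, 6}.
Σ m_l² = l(l+1)(2l+1)/3 = 6·7·13/3 = 182.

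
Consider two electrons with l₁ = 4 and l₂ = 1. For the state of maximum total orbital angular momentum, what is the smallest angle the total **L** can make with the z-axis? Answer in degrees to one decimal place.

The total orbital quantum number L ranges from |l₁ − l₂| to l₁ + l₂ in integer steps.
So L can be 3, 4, 5.
The maximum is L = 5, with |L_tot| = ℏ√(5·6) = √30 ℏ.
The minimum angle with z is arccos(5/√30) ≈ 24.1°.

θ_min ≈ 24.1°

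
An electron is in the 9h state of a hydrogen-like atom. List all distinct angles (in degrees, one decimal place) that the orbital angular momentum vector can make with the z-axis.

θ ∈ {24.1°, 43.1°, 56.8°, 68.6°, 79.5°, 90.0°, 100.5°, 111.4°, 123.2°, 136.9°, 155.9°}

The 9h subshell has l = 5.
|L|² = l(l+1)ℏ² = 30ℏ², so |L| = √30 ℏ.
cos θ = m_l/√30 for each m_l ∈ {-5, -4, -3, -2, -1, 0, 1, 2, 3, 4, 5}.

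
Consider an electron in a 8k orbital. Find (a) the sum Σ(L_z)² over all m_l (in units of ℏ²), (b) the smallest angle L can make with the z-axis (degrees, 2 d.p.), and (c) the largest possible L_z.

The 8k subshell has l = 7.
Σ m_l² = 280, so Σ(L_z)² = 280 ℏ².
cos θ_min = 7/√56, so θ_min ≈ 20.70°.
L_z,max = lℏ = 7ℏ.

Σ(L_z)² = 280 ℏ²; θ_min ≈ 20.70°; L_z,max = 7ℏ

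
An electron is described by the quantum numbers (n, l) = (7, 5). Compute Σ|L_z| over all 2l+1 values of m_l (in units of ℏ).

Σ|L_z| = 30 ℏ

m_l runs from −5 to 5, i.e. {-5, -4, -3, -2, -1, 0, 1, 2, 3, 4, 5}.
Σ|m_l| = 2(1+2+…+5) = 30.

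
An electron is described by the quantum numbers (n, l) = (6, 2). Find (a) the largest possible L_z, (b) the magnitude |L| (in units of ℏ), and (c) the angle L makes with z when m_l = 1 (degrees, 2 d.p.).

L_z,max = 2ℏ; |L| = √6 ℏ ≈ 2.449ℏ; θ(m_l=1) ≈ 65.91°

L_z,max = lℏ = 2ℏ.
|L| = ℏ√(2·3) = √6 ℏ ≈ 2.449ℏ.
For m_l = 1: cos θ = 1/√6, θ ≈ 65.91°.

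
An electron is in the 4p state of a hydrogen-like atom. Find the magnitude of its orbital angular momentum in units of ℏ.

4p means n = 4, l = 1.
|L| = ℏ√(l(l+1)) = ℏ√(1·2) = √2 ℏ

|L| = √2 ℏ ≈ 1.414ℏ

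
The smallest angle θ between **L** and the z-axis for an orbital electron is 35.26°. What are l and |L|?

At minimum angle, m_l = l, so cos θ = l/√(l(l+1)); cos²θ = l/(l+1) = 0.6667.
Thus l = 0.6667/(1 − 0.6667) ≈ 2.
Then |L| = ℏ√(2·3) = √6 ℏ.

l = 2, |L| = √6 ℏ ≈ 2.449ℏ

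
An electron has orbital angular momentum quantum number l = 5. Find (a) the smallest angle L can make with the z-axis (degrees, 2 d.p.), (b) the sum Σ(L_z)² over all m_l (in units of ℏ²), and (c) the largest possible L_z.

cos θ_min = 5/√30, so θ_min ≈ 24.09°.
Σ m_l² = 110, so Σ(L_z)² = 110 ℏ².
L_z,max = lℏ = 5ℏ.

θ_min ≈ 24.09°; Σ(L_z)² = 110 ℏ²; L_z,max = 5ℏ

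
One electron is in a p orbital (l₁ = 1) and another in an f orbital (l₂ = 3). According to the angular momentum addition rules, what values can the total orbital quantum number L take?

L runs from |1 − 3| = 2 to 1 + 3 = 4.
Allowed values: L = 2, 3, 4.

L = 2, 3, 4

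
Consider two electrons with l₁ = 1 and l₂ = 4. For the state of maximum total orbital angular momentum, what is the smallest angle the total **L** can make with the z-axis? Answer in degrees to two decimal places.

L runs from |1 − 4| = 3 to 1 + 4 = 5.
So L can be 3, 4, 5.
The maximum is L = 5, with |L_tot| = ℏ√(5·6) = √30 ℏ.
The minimum angle with z is arccos(5/√30) ≈ 24.09°.

θ_min ≈ 24.09°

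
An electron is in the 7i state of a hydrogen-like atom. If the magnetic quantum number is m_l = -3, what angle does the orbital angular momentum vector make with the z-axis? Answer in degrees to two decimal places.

For 7i, l = 6.
|L| = ℏ√(l(l+1)) = √42 ℏ.
L_z = m_l ℏ = −3ℏ.
cos θ = L_z/|L| = -3/√42, so θ ≈ 117.58°.

θ ≈ 117.58°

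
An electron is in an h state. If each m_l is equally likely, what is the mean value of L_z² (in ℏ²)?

⟨L_z²⟩ = 10 ℏ²

An h state has l = 5.
m_l ∈ {-5, -4, -3, -2, -1, 0, 1, 2, 3, 4, 5}.
⟨L_z²⟩ = ℏ²·(Σ m_l²)/(2l+1) = ℏ²·110/11 = 10ℏ².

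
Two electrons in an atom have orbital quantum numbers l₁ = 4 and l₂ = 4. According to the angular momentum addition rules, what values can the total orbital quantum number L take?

L = 0, 1, 2, 3, 4, 5, 6, 7, 8

The total orbital quantum number L ranges from |l₁ − l₂| to l₁ + l₂ in integer steps.
L ∈ {0, 1, 2, 3, 4, 5, 6, 7, 8}.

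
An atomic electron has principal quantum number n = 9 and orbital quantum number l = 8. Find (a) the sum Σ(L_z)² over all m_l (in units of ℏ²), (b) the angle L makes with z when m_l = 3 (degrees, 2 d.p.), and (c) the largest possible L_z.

Σ m_l² = 408, so Σ(L_z)² = 408 ℏ².
For m_l = 3: cos θ = 3/√72, θ ≈ 69.30°.
L_z,max = lℏ = 8ℏ.

Σ(L_z)² = 408 ℏ²; θ(m_l=3) ≈ 69.30°; L_z,max = 8ℏ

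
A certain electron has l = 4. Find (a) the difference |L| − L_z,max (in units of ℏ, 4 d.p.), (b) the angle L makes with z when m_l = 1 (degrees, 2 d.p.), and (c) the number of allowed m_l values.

|L| − L_z,max = (2√5 − 4)ℏ ≈ 0.4721ℏ.
For m_l = 1: cos θ = 1/√20, θ ≈ 77.08°.
There are 2l+1 = 9 values of m_l.

|L|−L_z,max ≈ 0.4721ℏ; θ(m_l=1) ≈ 77.08°; 9 values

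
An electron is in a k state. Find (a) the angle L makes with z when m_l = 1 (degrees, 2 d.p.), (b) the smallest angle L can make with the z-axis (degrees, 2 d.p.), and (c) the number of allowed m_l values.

The letter k corresponds to l = 7.
For m_l = 1: cos θ = 1/√56, θ ≈ 82.32°.
cos θ_min = 7/√56, so θ_min ≈ 20.70°.
There are 2l+1 = 15 values of m_l.

θ(m_l=1) ≈ 82.32°; θ_min ≈ 20.70°; 15 values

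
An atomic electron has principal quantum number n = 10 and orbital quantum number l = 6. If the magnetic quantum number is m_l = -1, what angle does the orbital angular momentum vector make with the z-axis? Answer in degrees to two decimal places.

θ ≈ 98.88°

|L| = ℏ√(l(l+1)) = √42 ℏ.
L_z = m_l ℏ = −1ℏ.
cos θ = L_z/|L| = -1/√42, so θ ≈ 98.88°.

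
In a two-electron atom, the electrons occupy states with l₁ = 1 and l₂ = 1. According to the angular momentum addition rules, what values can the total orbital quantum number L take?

L runs from |1 − 1| = 0 to 1 + 1 = 2.
So L can be 0, 1, 2.

L = 0, 1, 2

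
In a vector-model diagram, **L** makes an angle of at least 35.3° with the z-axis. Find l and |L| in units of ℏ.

cos²θ_min = l/(l+1) = 0.6661.
l = cos²θ/sin²θ ≈ 2.
Then |L| = ℏ√(2·3) = √6 ℏ.

l = 2, |L| = √6 ℏ ≈ 2.449ℏ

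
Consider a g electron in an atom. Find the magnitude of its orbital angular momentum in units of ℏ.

The letter g corresponds to l = 4.
|L| = ℏ√(l(l+1)) = ℏ√(4·5) = 2√5 ℏ

|L| = 2√5 ℏ ≈ 4.472ℏ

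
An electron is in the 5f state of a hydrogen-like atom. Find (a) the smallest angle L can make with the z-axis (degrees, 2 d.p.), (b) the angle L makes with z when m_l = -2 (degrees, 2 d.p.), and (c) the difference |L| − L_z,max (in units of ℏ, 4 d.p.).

θ_min ≈ 30.00°; θ(m_l=-2) ≈ 125.26°; |L|−L_z,max ≈ 0.4641ℏ

For 5f, l = 3.
cos θ_min = 3/√12, so θ_min ≈ 30.00°.
For m_l = -2: cos θ = -2/√12, θ ≈ 125.26°.
|L| − L_z,max = (2√3 − 3)ℏ ≈ 0.4641ℏ.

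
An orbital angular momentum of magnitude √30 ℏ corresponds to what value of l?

l = 5

Since |L|² = l(l+1)ℏ², l(l+1) = 30.
The positive root is l = 5.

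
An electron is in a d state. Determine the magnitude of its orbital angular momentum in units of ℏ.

For a d orbital, l = 2.
|L| = ℏ√(l(l+1)) = ℏ√(2·3) = √6 ℏ

|L| = √6 ℏ ≈ 2.449ℏ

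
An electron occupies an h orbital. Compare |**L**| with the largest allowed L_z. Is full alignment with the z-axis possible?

For an h orbital, l = 5.
|L| = √30 ℏ ≈ 5.4772ℏ, while L_z,max = lℏ = 5ℏ.
Since |L| > L_z,max, the vector can never point exactly along z; the closest it comes is θ_min = arccos(5/√30) ≈ 24.1°.

No: L_z,max = 5ℏ < |L| = √30 ℏ ≈ 5.477ℏ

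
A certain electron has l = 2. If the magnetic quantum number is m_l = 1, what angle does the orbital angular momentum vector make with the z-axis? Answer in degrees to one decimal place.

|L| = ℏ√(l(l+1)) = √6 ℏ.
L_z = m_l ℏ = 1ℏ.
cos θ = L_z/|L| = 1/√6, so θ ≈ 65.9°.

θ ≈ 65.9°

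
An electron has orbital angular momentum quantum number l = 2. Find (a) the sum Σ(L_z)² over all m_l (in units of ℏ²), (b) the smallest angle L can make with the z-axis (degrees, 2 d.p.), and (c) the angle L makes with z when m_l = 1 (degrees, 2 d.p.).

Σ(L_z)² = 10 ℏ²; θ_min ≈ 35.26°; θ(m_l=1) ≈ 65.91°

Σ m_l² = 10, so Σ(L_z)² = 10 ℏ².
cos θ_min = 2/√6, so θ_min ≈ 35.26°.
For m_l = 1: cos θ = 1/√6, θ ≈ 65.91°.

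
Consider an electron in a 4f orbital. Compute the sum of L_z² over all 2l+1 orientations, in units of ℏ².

For 4f, l = 3.
m_l runs from −3 to 3, i.e. {-3, -2, -1, 0, 1, 2, 3}.
Summing m² from −3 to 3: Σ m_l² = 28.

Σ(L_z)² = 28 ℏ²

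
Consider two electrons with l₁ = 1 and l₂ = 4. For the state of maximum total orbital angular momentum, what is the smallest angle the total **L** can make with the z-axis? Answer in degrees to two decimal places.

θ_min ≈ 24.09°

L runs from |1 − 4| = 3 to 1 + 4 = 5.
Allowed values: L = 3, 4, 5.
The maximum is L = 5, with |L_tot| = ℏ√(5·6) = √30 ℏ.
The minimum angle with z is arccos(5/√30) ≈ 24.09°.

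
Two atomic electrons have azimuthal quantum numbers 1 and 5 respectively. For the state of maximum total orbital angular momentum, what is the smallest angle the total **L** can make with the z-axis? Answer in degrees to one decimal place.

θ_min ≈ 22.2°

L runs from |1 − 5| = 4 to 1 + 5 = 6.
L ∈ {4, 5, 6}.
The maximum is L = 6, with |L_tot| = ℏ√(6·7) = √42 ℏ.
The minimum angle with z is arccos(6/√42) ≈ 22.2°.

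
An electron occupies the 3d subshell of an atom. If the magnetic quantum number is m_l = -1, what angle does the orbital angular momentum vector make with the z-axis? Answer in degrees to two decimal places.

For 3d, l = 2.
|L| = ℏ√(l(l+1)) = √6 ℏ.
L_z = m_l ℏ = −1ℏ.
cos θ = L_z/|L| = -1/√6, so θ ≈ 114.09°.

θ ≈ 114.09°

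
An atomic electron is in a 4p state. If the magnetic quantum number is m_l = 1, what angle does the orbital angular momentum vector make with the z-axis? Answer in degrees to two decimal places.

θ ≈ 45.00°

4p means n = 4, l = 1.
|L|² = l(l+1)ℏ² = 2ℏ², so |L| = √2 ℏ.
L_z = m_l ℏ = 1ℏ.
cos θ = L_z/|L| = 1/√2, so θ ≈ 45.00°.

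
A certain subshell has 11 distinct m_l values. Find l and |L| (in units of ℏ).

l = 5, |L| = √30 ℏ ≈ 5.477ℏ

Since there are 2l+1 = 11 values of m_l, l = 5.
Then |L| = √(l(l+1)) ℏ = √30 ℏ.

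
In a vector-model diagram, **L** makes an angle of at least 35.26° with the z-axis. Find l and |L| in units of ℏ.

l = 2, |L| = √6 ℏ ≈ 2.449ℏ

At minimum angle, m_l = l, so cos θ = l/√(l(l+1)); cos²θ = l/(l+1) = 0.6667.
l = cos²θ/sin²θ ≈ 2.
Then |L| = ℏ√(2·3) = √6 ℏ.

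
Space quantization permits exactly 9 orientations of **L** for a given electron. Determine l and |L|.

9 = 2l + 1, so l = (9−1)/2 = 4.
|L| = ℏ√(l(l+1)) = ℏ√(4·5) = 2√5 ℏ.

l = 4, |L| = 2√5 ℏ ≈ 4.472ℏ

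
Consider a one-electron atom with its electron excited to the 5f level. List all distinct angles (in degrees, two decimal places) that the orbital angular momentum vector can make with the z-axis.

The 5f level has l = 3.
|L| = ℏ√(l(l+1)) = 2√3 ℏ.
cos θ = m_l/√12 for each m_l ∈ {-3, -2, -1, 0, 1, 2, 3}.

θ ∈ {30.00°, 54.74°, 73.22°, 90.00°, 106.78°, 125.26°, 150.00°}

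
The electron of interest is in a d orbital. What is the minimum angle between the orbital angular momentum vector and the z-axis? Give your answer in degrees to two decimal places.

θ_min ≈ 35.26°

For a d orbital, l = 2.
|L| = ℏ√(l(l+1)) = √6 ℏ.
The smallest angle corresponds to the largest L_z, i.e. m_l = l = 2, giving L_z = 2ℏ.
cos θ_min = 2/√6, so θ_min ≈ 35.26°.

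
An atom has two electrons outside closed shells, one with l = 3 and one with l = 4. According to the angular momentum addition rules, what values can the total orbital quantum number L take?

L runs from |3 − 4| = 1 to 3 + 4 = 7.
So L can be 1, 2, 3, 4, 5, 6, 7.

L = 1, 2, 3, 4, 5, 6, 7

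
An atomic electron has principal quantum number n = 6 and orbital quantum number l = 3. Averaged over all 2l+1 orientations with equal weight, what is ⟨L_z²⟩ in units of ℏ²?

m_l runs from −3 to 3, i.e. {-3, -2, -1, 0, 1, 2, 3}.
⟨L_z²⟩ = ℏ²·(Σ m_l²)/(2l+1) = ℏ²·28/7 = 4ℏ².

⟨L_z²⟩ = 4 ℏ²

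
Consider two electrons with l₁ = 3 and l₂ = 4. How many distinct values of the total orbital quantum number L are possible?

7

Angular momentum addition gives L = |l₁ − l₂|, …, l₁ + l₂.
Allowed values: L = 1, 2, 3, 4, 5, 6, 7.
That is 7 values.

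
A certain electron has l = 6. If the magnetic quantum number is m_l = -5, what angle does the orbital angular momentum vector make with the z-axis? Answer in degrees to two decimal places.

θ ≈ 140.49°

|L|² = l(l+1)ℏ² = 42ℏ², so |L| = √42 ℏ.
L_z = m_l ℏ = −5ℏ.
cos θ = L_z/|L| = -5/√42, so θ ≈ 140.49°.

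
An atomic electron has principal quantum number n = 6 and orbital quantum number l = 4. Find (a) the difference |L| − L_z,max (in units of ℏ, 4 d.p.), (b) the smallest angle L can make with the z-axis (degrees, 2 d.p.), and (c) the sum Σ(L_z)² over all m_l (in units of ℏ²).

|L|−L_z,max ≈ 0.4721ℏ; θ_min ≈ 26.57°; Σ(L_z)² = 60 ℏ²

|L| − L_z,max = (2√5 − 4)ℏ ≈ 0.4721ℏ.
cos θ_min = 4/√20, so θ_min ≈ 26.57°.
Σ m_l² = 60, so Σ(L_z)² = 60 ℏ².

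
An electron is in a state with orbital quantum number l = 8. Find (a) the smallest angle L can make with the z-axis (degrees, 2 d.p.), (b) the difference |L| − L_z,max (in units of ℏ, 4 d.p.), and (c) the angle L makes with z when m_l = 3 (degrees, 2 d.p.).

θ_min ≈ 19.47°; |L|−L_z,max ≈ 0.4853ℏ; θ(m_l=3) ≈ 69.30°

cos θ_min = 8/√72, so θ_min ≈ 19.47°.
|L| − L_z,max = (6√2 − 8)ℏ ≈ 0.4853ℏ.
For m_l = 3: cos θ = 3/√72, θ ≈ 69.30°.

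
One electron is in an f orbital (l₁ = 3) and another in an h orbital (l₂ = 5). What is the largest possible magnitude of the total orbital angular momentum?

L runs from |3 − 5| = 2 to 3 + 5 = 8.
So L can be 2, 3, 4, 5, 6, 7, 8.
The largest magnitude corresponds to L = 8: |L_tot| = ℏ√(8·9) = 6√2 ℏ.

|L_tot|_max = 6√2 ℏ ≈ 8.485ℏ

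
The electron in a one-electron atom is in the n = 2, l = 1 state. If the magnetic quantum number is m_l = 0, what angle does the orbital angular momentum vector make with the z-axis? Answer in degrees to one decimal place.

θ ≈ 90.0°

|L| = √(l(l+1)) ℏ = √2 ℏ.
L_z = m_l ℏ = 0ℏ.
cos θ = L_z/|L| = 0/√2, so θ ≈ 90.0°.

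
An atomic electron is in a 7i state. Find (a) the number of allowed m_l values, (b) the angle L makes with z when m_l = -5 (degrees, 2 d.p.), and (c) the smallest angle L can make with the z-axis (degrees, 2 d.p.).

13 values; θ(m_l=-5) ≈ 140.49°; θ_min ≈ 22.21°

7i means n = 7, l = 6.
There are 2l+1 = 13 values of m_l.
For m_l = -5: cos θ = -5/√42, θ ≈ 140.49°.
cos θ_min = 6/√42, so θ_min ≈ 22.21°.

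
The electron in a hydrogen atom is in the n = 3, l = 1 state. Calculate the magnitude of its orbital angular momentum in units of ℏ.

|L| = √2 ℏ ≈ 1.414ℏ

|L| = ℏ√(l(l+1)) = ℏ√(1·2) = √2 ℏ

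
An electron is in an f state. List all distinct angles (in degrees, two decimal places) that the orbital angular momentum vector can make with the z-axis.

θ ∈ {30.00°, 54.74°, 73.22°, 90.00°, 106.78°, 125.26°, 150.00°}

An f state has l = 3.
|L| = ℏ√(l(l+1)) = 2√3 ℏ.
cos θ = m_l/√12 for each m_l ∈ {-3, -2, -1, 0, 1, 2, 3}.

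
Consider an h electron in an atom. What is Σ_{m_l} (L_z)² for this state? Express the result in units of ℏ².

Σ(L_z)² = 110 ℏ²

An h state has l = 5.
m_l ∈ {-5, -4, -3, -2, -1, 0, 1, 2, 3, 4, 5}.
Σ m_l² = l(l+1)(2l+1)/3 = 5·6·11/3 = 110.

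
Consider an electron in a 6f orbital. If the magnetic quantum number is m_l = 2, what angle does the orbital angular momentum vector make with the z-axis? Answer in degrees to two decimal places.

For 6f, l = 3.
|L|² = l(l+1)ℏ² = 12ℏ², so |L| = 2√3 ℏ.
L_z = m_l ℏ = 2ℏ.
cos θ = L_z/|L| = 2/√12, so θ ≈ 54.74°.

θ ≈ 54.74°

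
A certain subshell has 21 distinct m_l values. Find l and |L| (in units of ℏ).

l = 10, |L| = √110 ℏ ≈ 10.488ℏ

21 = 2l + 1, so l = (21−1)/2 = 10.
|L| = ℏ√(l(l+1)) = ℏ√(10·11) = √110 ℏ.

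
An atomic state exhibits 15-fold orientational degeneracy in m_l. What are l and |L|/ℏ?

l = 7, |L| = 2√14 ℏ ≈ 7.483ℏ

2l + 1 = 15 ⇒ l = 7.
|L| = ℏ√(l(l+1)) = ℏ√(7·8) = 2√14 ℏ.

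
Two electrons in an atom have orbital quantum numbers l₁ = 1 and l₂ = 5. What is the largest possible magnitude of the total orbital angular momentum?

The total orbital quantum number L ranges from |l₁ − l₂| to l₁ + l₂ in integer steps.
Allowed values: L = 4, 5, 6.
The largest magnitude corresponds to L = 6: |L_tot| = ℏ√(6·7) = √42 ℏ.

|L_tot|_max = √42 ℏ ≈ 6.481ℏ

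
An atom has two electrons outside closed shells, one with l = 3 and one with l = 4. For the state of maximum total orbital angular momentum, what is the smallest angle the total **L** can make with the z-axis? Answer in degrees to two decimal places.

θ_min ≈ 20.70°

By the triangle rule, |l₁ − l₂| ≤ L ≤ l₁ + l₂.
L ∈ {1, 2, 3, 4, 5, 6, 7}.
The maximum is L = 7, with |L_tot| = ℏ√(7·8) = 2√14 ℏ.
The minimum angle with z is arccos(7/√56) ≈ 20.70°.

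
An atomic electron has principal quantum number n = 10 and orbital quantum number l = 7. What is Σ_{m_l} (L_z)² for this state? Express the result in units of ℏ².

m_l runs from −7 to 7, i.e. {-7, -6, -5, -4, -3, -2, -1, 0, 1, 2, 3, 4, 5, 6, 7}.
Σ m_l² = l(l+1)(2l+1)/3 = 7·8·15/3 = 280.

Σ(L_z)² = 280 ℏ²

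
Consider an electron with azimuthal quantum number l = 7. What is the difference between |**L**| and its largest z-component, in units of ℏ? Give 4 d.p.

|L| = 2√14 ℏ ≈ 7.4833ℏ, while L_z,max = lℏ = 7ℏ.
The difference is (2√14 − 7)ℏ ≈ 0.4833ℏ.

|L| − L_z,max ≈ 0.4833ℏ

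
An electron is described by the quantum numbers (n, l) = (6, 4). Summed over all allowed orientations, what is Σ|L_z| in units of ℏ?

m_l ∈ {-4, -3, -2, -1, 0, 1, 2, 3, 4}.
Σ|m_l| = 2(1+2+…+4) = 20.

Σ|L_z| = 20 ℏ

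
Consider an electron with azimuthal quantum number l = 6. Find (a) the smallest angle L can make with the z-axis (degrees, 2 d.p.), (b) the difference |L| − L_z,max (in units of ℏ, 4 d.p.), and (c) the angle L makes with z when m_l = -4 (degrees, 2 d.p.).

cos θ_min = 6/√42, so θ_min ≈ 22.21°.
|L| − L_z,max = (√42 − 6)ℏ ≈ 0.4807ℏ.
For m_l = -4: cos θ = -4/√42, θ ≈ 128.11°.

θ_min ≈ 22.21°; |L|−L_z,max ≈ 0.4807ℏ; θ(m_l=-4) ≈ 128.11°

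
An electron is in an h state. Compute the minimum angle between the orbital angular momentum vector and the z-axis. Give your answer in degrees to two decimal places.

θ_min ≈ 24.09°

For an h orbital, l = 5.
|L| = √(l(l+1)) ℏ = √30 ℏ.
The smallest angle corresponds to the largest L_z, i.e. m_l = l = 5, giving L_z = 5ℏ.
cos θ_min = 5/√30, so θ_min ≈ 24.09°.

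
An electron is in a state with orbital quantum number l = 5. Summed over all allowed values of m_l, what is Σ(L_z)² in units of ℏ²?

The allowed m_l values are -5, -4, -3, -2, -1, 0, 1, 2, 3, 4, 5.
Summing m² from −5 to 5: Σ m_l² = 110.

Σ(L_z)² = 110 ℏ²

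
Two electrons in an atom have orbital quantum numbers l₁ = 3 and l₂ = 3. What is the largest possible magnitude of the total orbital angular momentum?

L runs from |3 − 3| = 0 to 3 + 3 = 6.
So L can be 0, 1, 2, 3, 4, 5, 6.
The largest magnitude corresponds to L = 6: |L_tot| = ℏ√(6·7) = √42 ℏ.

|L_tot|_max = √42 ℏ ≈ 6.481ℏ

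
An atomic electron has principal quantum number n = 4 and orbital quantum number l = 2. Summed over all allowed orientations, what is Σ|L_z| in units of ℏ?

The allowed m_l values are -2, -1, 0, 1, 2.
Σ|m_l| = l(l+1) = 6.

Σ|L_z| = 6 ℏ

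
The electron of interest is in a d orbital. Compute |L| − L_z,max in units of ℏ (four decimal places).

|L| − L_z,max ≈ 0.4495ℏ

A d state has l = 2.
|L| = √6 ℏ ≈ 2.4495ℏ, while L_z,max = lℏ = 2ℏ.
The difference is (√6 − 2)ℏ ≈ 0.4495ℏ.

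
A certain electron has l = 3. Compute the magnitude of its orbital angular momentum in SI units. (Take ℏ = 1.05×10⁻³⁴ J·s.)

|L| = ℏ√(l(l+1)) = ℏ√(3·4) = 2√3 ℏ
Numerically, |L| = 3.464 × (1.05×10⁻³⁴ J·s) = 3.64×10⁻³⁴ J·s.

|L| = 3.64×10⁻³⁴ J·s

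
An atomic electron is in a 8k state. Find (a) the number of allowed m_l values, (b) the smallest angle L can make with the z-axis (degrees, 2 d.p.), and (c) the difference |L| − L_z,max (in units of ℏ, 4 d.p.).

15 values; θ_min ≈ 20.70°; |L|−L_z,max ≈ 0.4833ℏ

For 8k, l = 7.
There are 2l+1 = 15 values of m_l.
cos θ_min = 7/√56, so θ_min ≈ 20.70°.
|L| − L_z,max = (2√14 − 7)ℏ ≈ 0.4833ℏ.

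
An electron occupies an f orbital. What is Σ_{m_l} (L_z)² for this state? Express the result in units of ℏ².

The letter f corresponds to l = 3.
m_l ∈ {-3, -2, -1, 0, 1, 2, 3}.
Summing m² from −3 to 3: Σ m_l² = 28.

Σ(L_z)² = 28 ℏ²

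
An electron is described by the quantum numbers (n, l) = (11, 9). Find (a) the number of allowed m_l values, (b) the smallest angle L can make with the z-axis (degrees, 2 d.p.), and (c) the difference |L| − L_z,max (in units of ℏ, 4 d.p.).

19 values; θ_min ≈ 18.43°; |L|−L_z,max ≈ 0.4868ℏ

There are 2l+1 = 19 values of m_l.
cos θ_min = 9/√90, so θ_min ≈ 18.43°.
|L| − L_z,max = (3√10 − 9)ℏ ≈ 0.4868ℏ.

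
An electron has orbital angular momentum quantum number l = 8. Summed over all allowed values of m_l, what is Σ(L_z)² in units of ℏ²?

Σ(L_z)² = 408 ℏ²

The allowed m_l values are -8, -7, -6, -5, -4, -3, -2, -1, 0, 1, 2, 3, 4, 5, 6, 7, 8.
Summing m² from −8 to 8: Σ m_l² = 408.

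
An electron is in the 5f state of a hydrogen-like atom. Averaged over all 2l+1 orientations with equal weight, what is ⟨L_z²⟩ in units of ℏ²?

5f means n = 5, l = 3.
m_l runs from −3 to 3, i.e. {-3, -2, -1, 0, 1, 2, 3}.
⟨L_z²⟩ = ℏ²·l(l+1)/3 = 4ℏ².

⟨L_z²⟩ = 4 ℏ²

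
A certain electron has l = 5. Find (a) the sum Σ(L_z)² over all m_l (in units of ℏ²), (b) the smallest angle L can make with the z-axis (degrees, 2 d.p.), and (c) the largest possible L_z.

Σ m_l² = 110, so Σ(L_z)² = 110 ℏ².
cos θ_min = 5/√30, so θ_min ≈ 24.09°.
L_z,max = lℏ = 5ℏ.

Σ(L_z)² = 110 ℏ²; θ_min ≈ 24.09°; L_z,max = 5ℏ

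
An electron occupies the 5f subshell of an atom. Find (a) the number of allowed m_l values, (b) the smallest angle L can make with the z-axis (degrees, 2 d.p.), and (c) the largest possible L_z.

The 5f subshell has l = 3.
There are 2l+1 = 7 values of m_l.
cos θ_min = 3/√12, so θ_min ≈ 30.00°.
L_z,max = lℏ = 3ℏ.

7 values; θ_min ≈ 30.00°; L_z,max = 3ℏ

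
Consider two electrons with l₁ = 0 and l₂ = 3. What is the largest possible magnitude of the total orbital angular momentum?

|L_tot|_max = 2√3 ℏ ≈ 3.464ℏ

Angular momentum addition gives L = |l₁ − l₂|, …, l₁ + l₂.
So L can be 3.
The largest magnitude corresponds to L = 3: |L_tot| = ℏ√(3·4) = 2√3 ℏ.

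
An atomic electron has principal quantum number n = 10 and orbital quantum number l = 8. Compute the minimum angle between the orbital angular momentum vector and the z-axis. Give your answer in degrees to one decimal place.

θ_min ≈ 19.5°

|L|² = l(l+1)ℏ² = 72ℏ², so |L| = 6√2 ℏ.
The smallest angle corresponds to the largest L_z, i.e. m_l = l = 8, giving L_z = 8ℏ.
cos θ_min = 8/√72, so θ_min ≈ 19.5°.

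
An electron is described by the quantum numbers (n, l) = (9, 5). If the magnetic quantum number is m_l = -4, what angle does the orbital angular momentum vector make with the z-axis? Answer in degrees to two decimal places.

θ ≈ 136.91°

|L| = √(l(l+1)) ℏ = √30 ℏ.
L_z = m_l ℏ = −4ℏ.
cos θ = L_z/|L| = -4/√30, so θ ≈ 136.91°.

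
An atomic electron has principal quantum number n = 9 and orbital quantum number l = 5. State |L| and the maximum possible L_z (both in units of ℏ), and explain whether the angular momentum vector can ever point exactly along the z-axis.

|L| = √30 ℏ ≈ 5.4772ℏ, while L_z,max = lℏ = 5ℏ.
Since |L| > L_z,max, the vector can never point exactly along z; the closest it comes is θ_min = arccos(5/√30) ≈ 24.1°.

No: L_z,max = 5ℏ < |L| = √30 ℏ ≈ 5.477ℏ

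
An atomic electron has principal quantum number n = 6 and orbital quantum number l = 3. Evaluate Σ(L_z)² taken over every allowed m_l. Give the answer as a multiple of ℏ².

Σ(L_z)² = 28 ℏ²

m_l runs from −3 to 3, i.e. {-3, -2, -1, 0, 1, 2, 3}.
Σ m_l² = l(l+1)(2l+1)/3 = 3·4·7/3 = 28.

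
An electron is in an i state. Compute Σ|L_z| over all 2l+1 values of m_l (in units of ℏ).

For an i orbital, l = 6.
The allowed m_l values are -6, -5, -4, -3, -2, -1, 0, 1, 2, 3, 4, 5, 6.
Σ|m_l| = l(l+1) = 42.

Σ|L_z| = 42 ℏ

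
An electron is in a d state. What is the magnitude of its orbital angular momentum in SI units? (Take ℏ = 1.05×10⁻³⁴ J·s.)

|L| = 2.57×10⁻³⁴ J·s

A d state has l = 2.
|L| = ℏ√(l(l+1)) = ℏ√(2·3) = √6 ℏ
Numerically, |L| = 2.449 × (1.05×10⁻³⁴ J·s) = 2.57×10⁻³⁴ J·s.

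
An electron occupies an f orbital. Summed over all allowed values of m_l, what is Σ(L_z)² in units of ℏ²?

For an f orbital, l = 3.
m_l runs from −3 to 3, i.e. {-3, -2, -1, 0, 1, 2, 3}.
Σ m_l² = l(l+1)(2l+1)/3 = 3·4·7/3 = 28.

Σ(L_z)² = 28 ℏ²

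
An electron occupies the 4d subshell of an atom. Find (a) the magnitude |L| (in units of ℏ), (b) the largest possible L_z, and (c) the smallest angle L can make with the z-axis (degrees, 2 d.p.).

The 4d subshell has l = 2.
|L| = ℏ√(2·3) = √6 ℏ ≈ 2.449ℏ.
L_z,max = lℏ = 2ℏ.
cos θ_min = 2/√6, so θ_min ≈ 35.26°.

|L| = √6 ℏ ≈ 2.449ℏ; L_z,max = 2ℏ; θ_min ≈ 35.26°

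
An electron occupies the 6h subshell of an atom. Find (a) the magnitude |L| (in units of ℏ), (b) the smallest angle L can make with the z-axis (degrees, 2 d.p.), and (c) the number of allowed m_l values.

|L| = √30 ℏ ≈ 5.477ℏ; θ_min ≈ 24.09°; 11 values

For 6h, l = 5.
|L| = ℏ√(5·6) = √30 ℏ ≈ 5.477ℏ.
cos θ_min = 5/√30, so θ_min ≈ 24.09°.
There are 2l+1 = 11 values of m_l.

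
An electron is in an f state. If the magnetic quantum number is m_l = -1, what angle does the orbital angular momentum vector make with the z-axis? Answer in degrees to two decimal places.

An f state has l = 3.
|L| = ℏ√(l(l+1)) = 2√3 ℏ.
L_z = m_l ℏ = −1ℏ.
cos θ = L_z/|L| = -1/√12, so θ ≈ 106.78°.

θ ≈ 106.78°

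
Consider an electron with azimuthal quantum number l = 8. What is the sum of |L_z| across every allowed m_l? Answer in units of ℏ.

The allowed m_l values are -8, -7, -6, -5, -4, -3, -2, -1, 0, 1, 2, 3, 4, 5, 6, 7, 8.
Σ|m_l| = 2·8(8+1)/2 = 72.

Σ|L_z| = 72 ℏ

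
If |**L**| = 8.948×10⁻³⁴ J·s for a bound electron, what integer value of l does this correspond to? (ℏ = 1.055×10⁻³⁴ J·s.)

l = 8

In units of ℏ, |L| ≈ 8.482.
Set l(l+1) = 71.94; the integer solution is l = 8.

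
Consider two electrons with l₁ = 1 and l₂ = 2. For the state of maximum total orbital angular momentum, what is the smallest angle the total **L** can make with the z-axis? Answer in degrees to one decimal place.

By the triangle rule, |l₁ − l₂| ≤ L ≤ l₁ + l₂.
So L can be 1, 2, 3.
The maximum is L = 3, with |L_tot| = ℏ√(3·4) = 2√3 ℏ.
The minimum angle with z is arccos(3/√12) ≈ 30.0°.

θ_min ≈ 30.0°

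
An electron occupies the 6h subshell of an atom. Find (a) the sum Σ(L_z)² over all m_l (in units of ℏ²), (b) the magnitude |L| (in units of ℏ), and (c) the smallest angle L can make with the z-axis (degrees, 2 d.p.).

6h means n = 6, l = 5.
Σ m_l² = 110, so Σ(L_z)² = 110 ℏ².
|L| = ℏ√(5·6) = √30 ℏ ≈ 5.477ℏ.
cos θ_min = 5/√30, so θ_min ≈ 24.09°.

Σ(L_z)² = 110 ℏ²; |L| = √30 ℏ ≈ 5.477ℏ; θ_min ≈ 24.09°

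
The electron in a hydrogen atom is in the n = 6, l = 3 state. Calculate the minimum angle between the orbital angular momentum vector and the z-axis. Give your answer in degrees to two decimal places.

θ_min ≈ 30.00°

|L| = ℏ√(l(l+1)) = 2√3 ℏ.
The smallest angle corresponds to the largest L_z, i.e. m_l = l = 3, giving L_z = 3ℏ.
cos θ_min = 3/√12, so θ_min ≈ 30.00°.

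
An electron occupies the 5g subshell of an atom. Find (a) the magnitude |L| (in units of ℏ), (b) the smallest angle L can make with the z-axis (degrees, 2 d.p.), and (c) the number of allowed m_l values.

|L| = 2√5 ℏ ≈ 4.472ℏ; θ_min ≈ 26.57°; 9 values

5g means n = 5, l = 4.
|L| = ℏ√(4·5) = 2√5 ℏ ≈ 4.472ℏ.
cos θ_min = 4/√20, so θ_min ≈ 26.57°.
There are 2l+1 = 9 values of m_l.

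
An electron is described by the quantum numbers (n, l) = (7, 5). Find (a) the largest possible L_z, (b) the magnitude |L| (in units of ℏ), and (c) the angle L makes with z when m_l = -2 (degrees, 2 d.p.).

L_z,max = 5ℏ; |L| = √30 ℏ ≈ 5.477ℏ; θ(m_l=-2) ≈ 111.42°

L_z,max = lℏ = 5ℏ.
|L| = ℏ√(5·6) = √30 ℏ ≈ 5.477ℏ.
For m_l = -2: cos θ = -2/√30, θ ≈ 111.42°.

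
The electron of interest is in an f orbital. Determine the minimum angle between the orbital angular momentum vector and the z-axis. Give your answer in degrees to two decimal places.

θ_min ≈ 30.00°

For an f orbital, l = 3.
|L| = ℏ√(l(l+1)) = 2√3 ℏ.
The smallest angle corresponds to the largest L_z, i.e. m_l = l = 3, giving L_z = 3ℏ.
cos θ_min = 3/√12, so θ_min ≈ 30.00°.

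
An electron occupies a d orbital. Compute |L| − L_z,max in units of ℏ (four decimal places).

For a d orbital, l = 2.
|L| = √6 ℏ ≈ 2.4495ℏ, while L_z,max = lℏ = 2ℏ.
The difference is (√6 − 2)ℏ ≈ 0.4495ℏ.

|L| − L_z,max ≈ 0.4495ℏ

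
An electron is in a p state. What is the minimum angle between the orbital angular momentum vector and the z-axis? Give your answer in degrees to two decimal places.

θ_min ≈ 45.00°

For a p orbital, l = 1.
|L|² = l(l+1)ℏ² = 2ℏ², so |L| = √2 ℏ.
The smallest angle corresponds to the largest L_z, i.e. m_l = l = 1, giving L_z = 1ℏ.
cos θ_min = 1/√2, so θ_min ≈ 45.00°.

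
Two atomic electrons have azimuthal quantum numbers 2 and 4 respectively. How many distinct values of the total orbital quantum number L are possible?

The total orbital quantum number L ranges from |l₁ − l₂| to l₁ + l₂ in integer steps.
Allowed values: L = 2, 3, 4, 5, 6.
That is 5 values.

5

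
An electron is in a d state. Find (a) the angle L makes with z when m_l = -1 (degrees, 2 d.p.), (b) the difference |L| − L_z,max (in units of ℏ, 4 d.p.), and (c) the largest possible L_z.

D corresponds to l = 2.
For m_l = -1: cos θ = -1/√6, θ ≈ 114.09°.
|L| − L_z,max = (√6 − 2)ℏ ≈ 0.4495ℏ.
L_z,max = lℏ = 2ℏ.

θ(m_l=-1) ≈ 114.09°; |L|−L_z,max ≈ 0.4495ℏ; L_z,max = 2ℏ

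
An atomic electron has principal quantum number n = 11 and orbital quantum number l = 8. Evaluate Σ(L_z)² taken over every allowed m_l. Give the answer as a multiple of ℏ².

Σ(L_z)² = 408 ℏ²

m_l ∈ {-8, -7, -6, -5, -4, -3, -2, -1, 0, 1, 2, 3, 4, 5, 6, 7, 8}.
Σ m_l² = 2·(1 + 4 + 9 + 16 + 25 + 36 + 49 + 64) = 408.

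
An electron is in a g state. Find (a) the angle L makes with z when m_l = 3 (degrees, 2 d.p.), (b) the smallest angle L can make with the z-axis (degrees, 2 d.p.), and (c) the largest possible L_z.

A g state has l = 4.
For m_l = 3: cos θ = 3/√20, θ ≈ 47.87°.
cos θ_min = 4/√20, so θ_min ≈ 26.57°.
L_z,max = lℏ = 4ℏ.

θ(m_l=3) ≈ 47.87°; θ_min ≈ 26.57°; L_z,max = 4ℏ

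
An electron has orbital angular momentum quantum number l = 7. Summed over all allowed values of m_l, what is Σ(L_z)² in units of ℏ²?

Σ(L_z)² = 280 ℏ²

The allowed m_l values are -7, -6, -5, -4, -3, -2, -1, 0, 1, 2, 3, 4, 5, 6, 7.
Σ m_l² = l(l+1)(2l+1)/3 = 7·8·15/3 = 280.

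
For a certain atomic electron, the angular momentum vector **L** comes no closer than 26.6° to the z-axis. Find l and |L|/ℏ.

l = 4, |L| = 2√5 ℏ ≈ 4.472ℏ

cos θ_min = l/√(l(l+1)) = √(l/(l+1)), so l/(l+1) = cos²(26.6°) = 0.7995.
l = cos²θ/sin²θ ≈ 4.
Then |L| = ℏ√(4·5) = 2√5 ℏ.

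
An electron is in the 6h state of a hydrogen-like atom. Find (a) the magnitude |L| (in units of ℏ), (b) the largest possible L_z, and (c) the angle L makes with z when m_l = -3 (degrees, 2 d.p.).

|L| = √30 ℏ ≈ 5.477ℏ; L_z,max = 5ℏ; θ(m_l=-3) ≈ 123.21°

6h means n = 6, l = 5.
|L| = ℏ√(5·6) = √30 ℏ ≈ 5.477ℏ.
L_z,max = lℏ = 5ℏ.
For m_l = -3: cos θ = -3/√30, θ ≈ 123.21°.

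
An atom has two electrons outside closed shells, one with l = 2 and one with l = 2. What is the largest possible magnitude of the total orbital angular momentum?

By the triangle rule, |l₁ − l₂| ≤ L ≤ l₁ + l₂.
So L can be 0, 1, 2, 3, 4.
The largest magnitude corresponds to L = 4: |L_tot| = ℏ√(4·5) = 2√5 ℏ.

|L_tot|_max = 2√5 ℏ ≈ 4.472ℏ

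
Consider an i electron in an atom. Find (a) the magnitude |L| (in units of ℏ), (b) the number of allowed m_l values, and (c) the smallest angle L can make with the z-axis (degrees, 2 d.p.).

|L| = √42 ℏ ≈ 6.481ℏ; 13 values; θ_min ≈ 22.21°

An i state has l = 6.
|L| = ℏ√(6·7) = √42 ℏ ≈ 6.481ℏ.
There are 2l+1 = 13 values of m_l.
cos θ_min = 6/√42, so θ_min ≈ 22.21°.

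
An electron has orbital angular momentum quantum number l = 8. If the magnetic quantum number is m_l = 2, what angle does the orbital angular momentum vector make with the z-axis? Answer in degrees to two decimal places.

θ ≈ 76.37°

|L|² = l(l+1)ℏ² = 72ℏ², so |L| = 6√2 ℏ.
L_z = m_l ℏ = 2ℏ.
cos θ = L_z/|L| = 2/√72, so θ ≈ 76.37°.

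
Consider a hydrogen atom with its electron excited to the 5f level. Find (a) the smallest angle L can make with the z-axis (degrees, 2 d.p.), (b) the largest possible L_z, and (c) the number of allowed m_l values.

The 5f level has l = 3.
cos θ_min = 3/√12, so θ_min ≈ 30.00°.
L_z,max = lℏ = 3ℏ.
There are 2l+1 = 7 values of m_l.

θ_min ≈ 30.00°; L_z,max = 3ℏ; 7 values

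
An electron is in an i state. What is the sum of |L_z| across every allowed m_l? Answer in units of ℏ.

Σ|L_z| = 42 ℏ

An i state has l = 6.
m_l ∈ {-6, -5, -4, -3, -2, -1, 0, 1, 2, 3, 4, 5, 6}.
Σ|m_l| = 2·6(6+1)/2 = 42.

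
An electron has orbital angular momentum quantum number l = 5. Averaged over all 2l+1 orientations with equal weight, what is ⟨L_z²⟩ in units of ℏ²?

⟨L_z²⟩ = 10 ℏ²

m_l runs from −5 to 5, i.e. {-5, -4, -3, -2, -1, 0, 1, 2, 3, 4, 5}.
Average of L_z² over 11 states: 110/11 ℏ² = 10 ℏ².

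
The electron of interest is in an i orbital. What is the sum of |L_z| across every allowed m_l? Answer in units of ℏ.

An i state has l = 6.
m_l ∈ {-6, -5, -4, -3, -2, -1, 0, 1, 2, 3, 4, 5, 6}.
Σ|m_l| = l(l+1) = 42.

Σ|L_z| = 42 ℏ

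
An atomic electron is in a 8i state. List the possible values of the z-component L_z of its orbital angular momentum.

For 8i, l = 6.
L_z = m_l ℏ with m_l ranging from −l to +l in integer steps.
For l = 6: m_l ∈ {-6, -5, -4, -3, -2, -1, 0, 1, 2, 3, 4, 5, 6}.

L_z ∈ {−6ℏ, −5ℏ, −4ℏ, −3ℏ, −2ℏ, −ℏ, 0, ℏ, 2ℏ, 3ℏ, 4ℏ, 5ℏ, 6ℏ}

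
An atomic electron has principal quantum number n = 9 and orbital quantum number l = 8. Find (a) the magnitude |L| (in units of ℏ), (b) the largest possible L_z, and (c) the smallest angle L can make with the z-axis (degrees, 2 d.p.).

|L| = 6√2 ℏ ≈ 8.485ℏ; L_z,max = 8ℏ; θ_min ≈ 19.47°

|L| = ℏ√(8·9) = 6√2 ℏ ≈ 8.485ℏ.
L_z,max = lℏ = 8ℏ.
cos θ_min = 8/√72, so θ_min ≈ 19.47°.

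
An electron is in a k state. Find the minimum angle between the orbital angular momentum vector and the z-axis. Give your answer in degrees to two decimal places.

A k state has l = 7.
|L| = √(l(l+1)) ℏ = 2√14 ℏ.
The smallest angle corresponds to the largest L_z, i.e. m_l = l = 7, giving L_z = 7ℏ.
cos θ_min = 7/√56, so θ_min ≈ 20.70°.

θ_min ≈ 20.70°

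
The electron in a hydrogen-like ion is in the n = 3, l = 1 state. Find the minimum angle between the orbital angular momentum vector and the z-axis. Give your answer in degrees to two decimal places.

|L| = ℏ√(l(l+1)) = √2 ℏ.
The smallest angle corresponds to the largest L_z, i.e. m_l = l = 1, giving L_z = 1ℏ.
cos θ_min = 1/√2, so θ_min ≈ 45.00°.

θ_min ≈ 45.00°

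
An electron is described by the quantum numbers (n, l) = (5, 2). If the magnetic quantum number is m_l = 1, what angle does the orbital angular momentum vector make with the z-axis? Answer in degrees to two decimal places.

θ ≈ 65.91°

|L| = √(l(l+1)) ℏ = √6 ℏ.
L_z = m_l ℏ = 1ℏ.
cos θ = L_z/|L| = 1/√6, so θ ≈ 65.91°.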